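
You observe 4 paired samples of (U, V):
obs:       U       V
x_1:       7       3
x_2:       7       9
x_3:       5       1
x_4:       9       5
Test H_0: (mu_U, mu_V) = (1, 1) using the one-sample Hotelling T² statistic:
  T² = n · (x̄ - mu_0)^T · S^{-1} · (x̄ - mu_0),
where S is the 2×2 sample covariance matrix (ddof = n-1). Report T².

Step 1 — sample mean vector:
  mean(U) = (7 + 7 + 5 + 9) / 4 = 28/4 = 7
  mean(V) = (3 + 9 + 1 + 5) / 4 = 18/4 = 4.5
  x̄ = (7, 4.5),  deviation x̄ - mu_0 = (7, 4.5) - (1, 1) = (6, 3.5).

Step 2 — sample covariance matrix, S[i,j] = (1/(n-1)) · Σ_k (x_{k,i} - mean_i) · (x_{k,j} - mean_j), divisor n-1 = 3:
  S[U,U] = ((0)·(0) + (0)·(0) + (-2)·(-2) + (2)·(2)) / 3 = 8/3 = 2.6667
  S[U,V] = ((0)·(-1.5) + (0)·(4.5) + (-2)·(-3.5) + (2)·(0.5)) / 3 = 8/3 = 2.6667
  S[V,V] = ((-1.5)·(-1.5) + (4.5)·(4.5) + (-3.5)·(-3.5) + (0.5)·(0.5)) / 3 = 35/3 = 11.6667
  S = [[2.6667, 2.6667],
 [2.6667, 11.6667]].

Step 3 — invert S. det(S) = 2.6667·11.6667 - (2.6667)² = 24.
  S^{-1} = (1/det) · [[d, -b], [-b, a]] = [[0.4861, -0.1111],
 [-0.1111, 0.1111]].

Step 4 — quadratic form (x̄ - mu_0)^T · S^{-1} · (x̄ - mu_0):
  S^{-1} · (x̄ - mu_0) = (2.5278, -0.2778),
  (x̄ - mu_0)^T · [...] = (6)·(2.5278) + (3.5)·(-0.2778) = 14.1944.

Step 5 — scale by n: T² = 4 · 14.1944 = 56.7778.

T² ≈ 56.7778


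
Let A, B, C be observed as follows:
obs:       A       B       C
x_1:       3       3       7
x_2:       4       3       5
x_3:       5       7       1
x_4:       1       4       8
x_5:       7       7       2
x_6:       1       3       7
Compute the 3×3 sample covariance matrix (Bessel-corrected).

Step 1 — column means:
  mean(A) = (3 + 4 + 5 + 1 + 7 + 1) / 6 = 21/6 = 3.5
  mean(B) = (3 + 3 + 7 + 4 + 7 + 3) / 6 = 27/6 = 4.5
  mean(C) = (7 + 5 + 1 + 8 + 2 + 7) / 6 = 30/6 = 5

Step 2 — sample covariance S[i,j] = (1/(n-1)) · Σ_k (x_{k,i} - mean_i) · (x_{k,j} - mean_j), with n-1 = 5.
  S[A,A] = ((-0.5)·(-0.5) + (0.5)·(0.5) + (1.5)·(1.5) + (-2.5)·(-2.5) + (3.5)·(3.5) + (-2.5)·(-2.5)) / 5 = 27.5/5 = 5.5
  S[A,B] = ((-0.5)·(-1.5) + (0.5)·(-1.5) + (1.5)·(2.5) + (-2.5)·(-0.5) + (3.5)·(2.5) + (-2.5)·(-1.5)) / 5 = 17.5/5 = 3.5
  S[A,C] = ((-0.5)·(2) + (0.5)·(0) + (1.5)·(-4) + (-2.5)·(3) + (3.5)·(-3) + (-2.5)·(2)) / 5 = -30/5 = -6
  S[B,B] = ((-1.5)·(-1.5) + (-1.5)·(-1.5) + (2.5)·(2.5) + (-0.5)·(-0.5) + (2.5)·(2.5) + (-1.5)·(-1.5)) / 5 = 19.5/5 = 3.9
  S[B,C] = ((-1.5)·(2) + (-1.5)·(0) + (2.5)·(-4) + (-0.5)·(3) + (2.5)·(-3) + (-1.5)·(2)) / 5 = -25/5 = -5
  S[C,C] = ((2)·(2) + (0)·(0) + (-4)·(-4) + (3)·(3) + (-3)·(-3) + (2)·(2)) / 5 = 42/5 = 8.4

S is symmetric (S[j,i] = S[i,j]). Assembling:

S = [[5.5, 3.5, -6],
 [3.5, 3.9, -5],
 [-6, -5, 8.4]]


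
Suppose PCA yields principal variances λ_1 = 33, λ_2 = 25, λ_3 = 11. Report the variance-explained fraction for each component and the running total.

Step 1 — total variance = trace(Sigma) = Σ λ_i = 33 + 25 + 11 = 69.

Step 2 — fraction explained by component i = λ_i / Σ λ:
  PC1: 33/69 = 0.4783
  PC2: 25/69 = 0.3623
  PC3: 11/69 = 0.1594

Step 3 — cumulative fraction after k components = (λ_1 + ... + λ_k) / Σ λ:
  k = 1: 33/69 = 0.4783
  k = 2: (33 + 25)/69 = 58/69 = 0.8406
  k = 3: (33 + 25 + 11)/69 = 69/69 = 1

Summary (fraction, with percent):

explained: PC1 0.4783 (47.83%), PC2 0.3623 (36.23%), PC3 0.1594 (15.94%);  cumulative: 0.4783, 0.8406, 1


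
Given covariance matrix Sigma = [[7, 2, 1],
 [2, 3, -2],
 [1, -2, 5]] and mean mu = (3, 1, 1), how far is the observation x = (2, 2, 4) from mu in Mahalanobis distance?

Step 1 — centre the observation: (x - mu) = (-1, 1, 3).

Step 2 — invert Sigma (cofactor / det for 3×3, or solve directly):
  Sigma^{-1} = [[0.2391, -0.2609, -0.1522],
 [-0.2609, 0.7391, 0.3478],
 [-0.1522, 0.3478, 0.3696]].

Step 3 — form the quadratic (x - mu)^T · Sigma^{-1} · (x - mu):
  Sigma^{-1} · (x - mu) = (-0.9565, 2.0435, 1.6087).
  (x - mu)^T · [Sigma^{-1} · (x - mu)] = (-1)·(-0.9565) + (1)·(2.0435) + (3)·(1.6087) = 7.8261.

Step 4 — take square root: d = √(7.8261) ≈ 2.7975.

d(x, mu) = √(7.8261) ≈ 2.7975


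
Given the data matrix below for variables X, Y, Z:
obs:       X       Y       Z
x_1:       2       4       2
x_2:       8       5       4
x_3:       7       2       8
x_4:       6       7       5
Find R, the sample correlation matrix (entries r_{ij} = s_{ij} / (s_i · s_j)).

Step 1 — column means:
  mean(X) = (2 + 8 + 7 + 6) / 4 = 23/4 = 5.75
  mean(Y) = (4 + 5 + 2 + 7) / 4 = 18/4 = 4.5
  mean(Z) = (2 + 4 + 8 + 5) / 4 = 19/4 = 4.75

Step 2 — sample variances and covariances s[i,j] = (1/(n-1)) · Σ_k (x_{k,i} - mean_i) · (x_{k,j} - mean_j), with n-1 = 3:
  s[X,X] = ((-3.75)·(-3.75) + (2.25)·(2.25) + (1.25)·(1.25) + (0.25)·(0.25)) / 3 = 20.75/3 = 6.9167
  s[X,Y] = ((-3.75)·(-0.5) + (2.25)·(0.5) + (1.25)·(-2.5) + (0.25)·(2.5)) / 3 = 0.5/3 = 0.1667
  s[X,Z] = ((-3.75)·(-2.75) + (2.25)·(-0.75) + (1.25)·(3.25) + (0.25)·(0.25)) / 3 = 12.75/3 = 4.25
  s[Y,Y] = ((-0.5)·(-0.5) + (0.5)·(0.5) + (-2.5)·(-2.5) + (2.5)·(2.5)) / 3 = 13/3 = 4.3333
  s[Y,Z] = ((-0.5)·(-2.75) + (0.5)·(-0.75) + (-2.5)·(3.25) + (2.5)·(0.25)) / 3 = -6.5/3 = -2.1667
  s[Z,Z] = ((-2.75)·(-2.75) + (-0.75)·(-0.75) + (3.25)·(3.25) + (0.25)·(0.25)) / 3 = 18.75/3 = 6.25
  Sample standard deviations s_i = √(s[i,i]):
  s(X) = √(6.9167) = 2.63
  s(Y) = √(4.3333) = 2.0817
  s(Z) = √(6.25) = 2.5

Step 3 — r_{ij} = s_{ij} / (s_i · s_j):
  r[X,X] = 1 (diagonal).
  r[X,Y] = 0.1667 / (2.63 · 2.0817) = 0.1667 / 5.4747 = 0.0304
  r[X,Z] = 4.25 / (2.63 · 2.5) = 4.25 / 6.5749 = 0.6464
  r[Y,Y] = 1 (diagonal).
  r[Y,Z] = -2.1667 / (2.0817 · 2.5) = -2.1667 / 5.2042 = -0.4163
  r[Z,Z] = 1 (diagonal).

R is symmetric with unit diagonal. Assembling:

R = [[1, 0.0304, 0.6464],
 [0.0304, 1, -0.4163],
 [0.6464, -0.4163, 1]]


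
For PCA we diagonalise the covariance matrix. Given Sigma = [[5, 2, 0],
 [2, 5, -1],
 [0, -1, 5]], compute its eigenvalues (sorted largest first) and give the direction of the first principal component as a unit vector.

Step 1 — characteristic polynomial p(λ) = det(λI - Sigma) = λ³ - tr·λ² + c_1·λ - det, where tr = trace, c_1 = sum of the principal 2×2 minors, det = det(Sigma):
  tr = 5 + 5 + 5 = 15,
  c_1 = (5·5 - (2)²) + (5·5 - (0)²) + (5·5 - (-1)²) = 21 + 25 + 24 = 70,
  det = 5·(5·5 - (-1)²) - (2)·((2)·5 - (-1)·(0)) + (0)·((2)·(-1) - 5·(0)) = 5·(24) - (2)·(10) + (0)·(-2) = 100.
  So p(λ) = λ³ - 15λ² + 70λ - 100.
Step 2 — look for an integer root (rational root theorem: any rational root is an integer divisor of 100). Testing λ = 5:
  p(5) = 125 - 375 + 350 - 100 = 0  ✓
  Dividing out (λ - 5): p(λ) = (λ - 5)(λ² - 10λ + 20).
Step 3 — remaining eigenvalues from the quadratic λ² - 10λ + 20 = 0:
  Δ = 10² - 4·20 = 100 - 80 = 20,  λ = (10 ± √20)/2 = (10 ± 4.4721)/2 ≈ 7.2361 or 2.7639.
  Sorted: λ_1 = 7.2361,  λ_2 = 5,  λ_3 = 2.7639  (check: sum = 15 = tr ✓).

Step 4 — unit eigenvector for λ_1 ≈ 7.2361: v spans the null space of (Sigma - λ_1 I), whose rows are
  r_1 = (-2.2361, 2, 0),  r_2 = (2, -2.2361, -1),  r_3 = (0, -1, -2.2361).
  v is orthogonal to every row, so take v ∝ r_1 × r_2 = ((2)·(-1) - (0)·(-2.2361), (0)·(2) - (-2.2361)·(-1), (-2.2361)·(-2.2361) - (2)·(2)) ≈ (-2, -2.2361, 1).
  Rescale (multiply by -1 so the first nonzero entry is positive): u = (2, 2.2361, -1).
  ||u|| = √((2)² + (2.2361)² + (-1)²) = √(10) ≈ 3.1623,  v_1 = u/||u|| ≈ (0.6325, 0.7071, -0.3162) (||v_1|| = 1).

λ_1 = 7.2361,  λ_2 = 5,  λ_3 = 2.7639;  v_1 ≈ (0.6325, 0.7071, -0.3162)


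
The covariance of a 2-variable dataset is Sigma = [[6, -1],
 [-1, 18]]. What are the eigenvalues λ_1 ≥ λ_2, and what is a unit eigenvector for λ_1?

Step 1 — characteristic polynomial of 2×2 Sigma:
  det(Sigma - λI) = λ² - trace · λ + det = 0.
  trace = 6 + 18 = 24, det = 6·18 - (-1)² = 107.
Step 2 — discriminant:
  Δ = trace² - 4·det = 576 - 428 = 148.
Step 3 — eigenvalues:
  λ = (trace ± √Δ)/2 = (24 ± 12.1655)/2,
  λ_1 = 18.0828,  λ_2 = 5.9172.

Step 4 — unit eigenvector for λ_1: solve (Sigma - λ_1 I)v = 0. First row:
  (6 - 18.0828)·v_x + (-1)·v_y = 0, i.e. (-12.0828)·v_x + (-1)·v_y = 0,
  so v ∝ (b, λ_1 - a) = (-1, 12.0828); multiply by -1 so the first entry is positive: u = (1, -12.0828).
  ||u|| = √((1)² + (-12.0828)²) = √(146.9932) ≈ 12.1241,
  v_1 = u/||u|| ≈ (0.0825, -0.9966) (||v_1|| = 1).

λ_1 = 18.0828,  λ_2 = 5.9172;  v_1 ≈ (0.0825, -0.9966)


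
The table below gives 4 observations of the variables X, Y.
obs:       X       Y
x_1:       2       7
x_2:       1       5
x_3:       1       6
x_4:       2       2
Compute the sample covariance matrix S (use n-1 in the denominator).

Step 1 — column means:
  mean(X) = (2 + 1 + 1 + 2) / 4 = 6/4 = 1.5
  mean(Y) = (7 + 5 + 6 + 2) / 4 = 20/4 = 5

Step 2 — sample covariance S[i,j] = (1/(n-1)) · Σ_k (x_{k,i} - mean_i) · (x_{k,j} - mean_j), with n-1 = 3.
  S[X,X] = ((0.5)·(0.5) + (-0.5)·(-0.5) + (-0.5)·(-0.5) + (0.5)·(0.5)) / 3 = 1/3 = 0.3333
  S[X,Y] = ((0.5)·(2) + (-0.5)·(0) + (-0.5)·(1) + (0.5)·(-3)) / 3 = -1/3 = -0.3333
  S[Y,Y] = ((2)·(2) + (0)·(0) + (1)·(1) + (-3)·(-3)) / 3 = 14/3 = 4.6667

S is symmetric (S[j,i] = S[i,j]). Assembling:

S = [[0.3333, -0.3333],
 [-0.3333, 4.6667]]


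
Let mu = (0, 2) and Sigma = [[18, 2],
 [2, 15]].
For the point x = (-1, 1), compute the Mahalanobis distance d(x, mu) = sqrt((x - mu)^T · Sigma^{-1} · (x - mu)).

Step 1 — centre the observation: (x - mu) = (-1, -1).

Step 2 — invert Sigma. det(Sigma) = 18·15 - (2)² = 266.
  Sigma^{-1} = (1/det) · [[d, -b], [-b, a]] = [[0.0564, -0.0075],
 [-0.0075, 0.0677]].

Step 3 — form the quadratic (x - mu)^T · Sigma^{-1} · (x - mu):
  Sigma^{-1} · (x - mu) = (-0.0489, -0.0602).
  (x - mu)^T · [Sigma^{-1} · (x - mu)] = (-1)·(-0.0489) + (-1)·(-0.0602) = 0.109.

Step 4 — take square root: d = √(0.109) ≈ 0.3302.

d(x, mu) = √(0.109) ≈ 0.3302


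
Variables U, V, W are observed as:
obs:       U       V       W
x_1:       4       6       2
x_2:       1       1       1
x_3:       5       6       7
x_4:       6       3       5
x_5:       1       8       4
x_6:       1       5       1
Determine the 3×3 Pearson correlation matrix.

Step 1 — column means:
  mean(U) = (4 + 1 + 5 + 6 + 1 + 1) / 6 = 18/6 = 3
  mean(V) = (6 + 1 + 6 + 3 + 8 + 5) / 6 = 29/6 = 4.8333
  mean(W) = (2 + 1 + 7 + 5 + 4 + 1) / 6 = 20/6 = 3.3333

Step 2 — sample variances and covariances s[i,j] = (1/(n-1)) · Σ_k (x_{k,i} - mean_i) · (x_{k,j} - mean_j), with n-1 = 5:
  s[U,U] = ((1)·(1) + (-2)·(-2) + (2)·(2) + (3)·(3) + (-2)·(-2) + (-2)·(-2)) / 5 = 26/5 = 5.2
  s[U,V] = ((1)·(1.1667) + (-2)·(-3.8333) + (2)·(1.1667) + (3)·(-1.8333) + (-2)·(3.1667) + (-2)·(0.1667)) / 5 = -1/5 = -0.2
  s[U,W] = ((1)·(-1.3333) + (-2)·(-2.3333) + (2)·(3.6667) + (3)·(1.6667) + (-2)·(0.6667) + (-2)·(-2.3333)) / 5 = 19/5 = 3.8
  s[V,V] = ((1.1667)·(1.1667) + (-3.8333)·(-3.8333) + (1.1667)·(1.1667) + (-1.8333)·(-1.8333) + (3.1667)·(3.1667) + (0.1667)·(0.1667)) / 5 = 30.8333/5 = 6.1667
  s[V,W] = ((1.1667)·(-1.3333) + (-3.8333)·(-2.3333) + (1.1667)·(3.6667) + (-1.8333)·(1.6667) + (3.1667)·(0.6667) + (0.1667)·(-2.3333)) / 5 = 10.3333/5 = 2.0667
  s[W,W] = ((-1.3333)·(-1.3333) + (-2.3333)·(-2.3333) + (3.6667)·(3.6667) + (1.6667)·(1.6667) + (0.6667)·(0.6667) + (-2.3333)·(-2.3333)) / 5 = 29.3333/5 = 5.8667
  Sample standard deviations s_i = √(s[i,i]):
  s(U) = √(5.2) = 2.2804
  s(V) = √(6.1667) = 2.4833
  s(W) = √(5.8667) = 2.4221

Step 3 — r_{ij} = s_{ij} / (s_i · s_j):
  r[U,U] = 1 (diagonal).
  r[U,V] = -0.2 / (2.2804 · 2.4833) = -0.2 / 5.6627 = -0.0353
  r[U,W] = 3.8 / (2.2804 · 2.4221) = 3.8 / 5.5233 = 0.688
  r[V,V] = 1 (diagonal).
  r[V,W] = 2.0667 / (2.4833 · 2.4221) = 2.0667 / 6.0148 = 0.3436
  r[W,W] = 1 (diagonal).

R is symmetric with unit diagonal. Assembling:

R = [[1, -0.0353, 0.688],
 [-0.0353, 1, 0.3436],
 [0.688, 0.3436, 1]]


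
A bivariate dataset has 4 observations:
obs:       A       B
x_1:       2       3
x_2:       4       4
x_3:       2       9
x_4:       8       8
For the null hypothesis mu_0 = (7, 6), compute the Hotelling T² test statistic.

Step 1 — sample mean vector:
  mean(A) = (2 + 4 + 2 + 8) / 4 = 16/4 = 4
  mean(B) = (3 + 4 + 9 + 8) / 4 = 24/4 = 6
  x̄ = (4, 6),  deviation x̄ - mu_0 = (4, 6) - (7, 6) = (-3, 0).

Step 2 — sample covariance matrix, S[i,j] = (1/(n-1)) · Σ_k (x_{k,i} - mean_i) · (x_{k,j} - mean_j), divisor n-1 = 3:
  S[A,A] = ((-2)·(-2) + (0)·(0) + (-2)·(-2) + (4)·(4)) / 3 = 24/3 = 8
  S[A,B] = ((-2)·(-3) + (0)·(-2) + (-2)·(3) + (4)·(2)) / 3 = 8/3 = 2.6667
  S[B,B] = ((-3)·(-3) + (-2)·(-2) + (3)·(3) + (2)·(2)) / 3 = 26/3 = 8.6667
  S = [[8, 2.6667],
 [2.6667, 8.6667]].

Step 3 — invert S. det(S) = 8·8.6667 - (2.6667)² = 62.2222.
  S^{-1} = (1/det) · [[d, -b], [-b, a]] = [[0.1393, -0.0429],
 [-0.0429, 0.1286]].

Step 4 — quadratic form (x̄ - mu_0)^T · S^{-1} · (x̄ - mu_0):
  S^{-1} · (x̄ - mu_0) = (-0.4179, 0.1286),
  (x̄ - mu_0)^T · [...] = (-3)·(-0.4179) + (0)·(0.1286) = 1.2536.

Step 5 — scale by n: T² = 4 · 1.2536 = 5.0143.

T² ≈ 5.0143


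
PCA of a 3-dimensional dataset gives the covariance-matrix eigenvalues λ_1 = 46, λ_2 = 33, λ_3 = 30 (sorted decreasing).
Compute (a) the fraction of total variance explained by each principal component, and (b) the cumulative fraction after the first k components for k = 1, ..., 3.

Step 1 — total variance = trace(Sigma) = Σ λ_i = 46 + 33 + 30 = 109.

Step 2 — fraction explained by component i = λ_i / Σ λ:
  PC1: 46/109 = 0.422
  PC2: 33/109 = 0.3028
  PC3: 30/109 = 0.2752

Step 3 — cumulative fraction after k components = (λ_1 + ... + λ_k) / Σ λ:
  k = 1: 46/109 = 0.422
  k = 2: (46 + 33)/109 = 79/109 = 0.7248
  k = 3: (46 + 33 + 30)/109 = 109/109 = 1

Summary (fraction, with percent):

explained: PC1 0.422 (42.2%), PC2 0.3028 (30.28%), PC3 0.2752 (27.52%);  cumulative: 0.422, 0.7248, 1


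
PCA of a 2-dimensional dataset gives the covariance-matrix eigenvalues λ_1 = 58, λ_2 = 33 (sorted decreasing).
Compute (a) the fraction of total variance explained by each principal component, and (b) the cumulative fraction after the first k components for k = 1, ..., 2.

Step 1 — total variance = trace(Sigma) = Σ λ_i = 58 + 33 = 91.

Step 2 — fraction explained by component i = λ_i / Σ λ:
  PC1: 58/91 = 0.6374
  PC2: 33/91 = 0.3626

Step 3 — cumulative fraction after k components = (λ_1 + ... + λ_k) / Σ λ:
  k = 1: 58/91 = 0.6374
  k = 2: (58 + 33)/91 = 91/91 = 1

Summary (fraction, with percent):

explained: PC1 0.6374 (63.74%), PC2 0.3626 (36.26%);  cumulative: 0.6374, 1


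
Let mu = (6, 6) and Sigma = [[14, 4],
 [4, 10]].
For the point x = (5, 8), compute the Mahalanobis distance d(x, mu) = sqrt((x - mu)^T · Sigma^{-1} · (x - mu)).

Step 1 — centre the observation: (x - mu) = (-1, 2).

Step 2 — invert Sigma. det(Sigma) = 14·10 - (4)² = 124.
  Sigma^{-1} = (1/det) · [[d, -b], [-b, a]] = [[0.0806, -0.0323],
 [-0.0323, 0.1129]].

Step 3 — form the quadratic (x - mu)^T · Sigma^{-1} · (x - mu):
  Sigma^{-1} · (x - mu) = (-0.1452, 0.2581).
  (x - mu)^T · [Sigma^{-1} · (x - mu)] = (-1)·(-0.1452) + (2)·(0.2581) = 0.6613.

Step 4 — take square root: d = √(0.6613) ≈ 0.8132.

d(x, mu) = √(0.6613) ≈ 0.8132


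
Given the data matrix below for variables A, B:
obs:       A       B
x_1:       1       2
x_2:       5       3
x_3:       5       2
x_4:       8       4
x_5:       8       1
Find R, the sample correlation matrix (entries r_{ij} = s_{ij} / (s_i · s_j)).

Step 1 — column means:
  mean(A) = (1 + 5 + 5 + 8 + 8) / 5 = 27/5 = 5.4
  mean(B) = (2 + 3 + 2 + 4 + 1) / 5 = 12/5 = 2.4

Step 2 — sample variances and covariances s[i,j] = (1/(n-1)) · Σ_k (x_{k,i} - mean_i) · (x_{k,j} - mean_j), with n-1 = 4:
  s[A,A] = ((-4.4)·(-4.4) + (-0.4)·(-0.4) + (-0.4)·(-0.4) + (2.6)·(2.6) + (2.6)·(2.6)) / 4 = 33.2/4 = 8.3
  s[A,B] = ((-4.4)·(-0.4) + (-0.4)·(0.6) + (-0.4)·(-0.4) + (2.6)·(1.6) + (2.6)·(-1.4)) / 4 = 2.2/4 = 0.55
  s[B,B] = ((-0.4)·(-0.4) + (0.6)·(0.6) + (-0.4)·(-0.4) + (1.6)·(1.6) + (-1.4)·(-1.4)) / 4 = 5.2/4 = 1.3
  Sample standard deviations s_i = √(s[i,i]):
  s(A) = √(8.3) = 2.881
  s(B) = √(1.3) = 1.1402

Step 3 — r_{ij} = s_{ij} / (s_i · s_j):
  r[A,A] = 1 (diagonal).
  r[A,B] = 0.55 / (2.881 · 1.1402) = 0.55 / 3.2848 = 0.1674
  r[B,B] = 1 (diagonal).

R is symmetric with unit diagonal. Assembling:

R = [[1, 0.1674],
 [0.1674, 1]]


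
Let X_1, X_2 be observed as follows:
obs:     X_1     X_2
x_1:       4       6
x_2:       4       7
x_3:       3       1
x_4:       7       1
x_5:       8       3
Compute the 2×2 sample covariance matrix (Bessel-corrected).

Step 1 — column means:
  mean(X_1) = (4 + 4 + 3 + 7 + 8) / 5 = 26/5 = 5.2
  mean(X_2) = (6 + 7 + 1 + 1 + 3) / 5 = 18/5 = 3.6

Step 2 — sample covariance S[i,j] = (1/(n-1)) · Σ_k (x_{k,i} - mean_i) · (x_{k,j} - mean_j), with n-1 = 4.
  S[X_1,X_1] = ((-1.2)·(-1.2) + (-1.2)·(-1.2) + (-2.2)·(-2.2) + (1.8)·(1.8) + (2.8)·(2.8)) / 4 = 18.8/4 = 4.7
  S[X_1,X_2] = ((-1.2)·(2.4) + (-1.2)·(3.4) + (-2.2)·(-2.6) + (1.8)·(-2.6) + (2.8)·(-0.6)) / 4 = -7.6/4 = -1.9
  S[X_2,X_2] = ((2.4)·(2.4) + (3.4)·(3.4) + (-2.6)·(-2.6) + (-2.6)·(-2.6) + (-0.6)·(-0.6)) / 4 = 31.2/4 = 7.8

S is symmetric (S[j,i] = S[i,j]). Assembling:

S = [[4.7, -1.9],
 [-1.9, 7.8]]


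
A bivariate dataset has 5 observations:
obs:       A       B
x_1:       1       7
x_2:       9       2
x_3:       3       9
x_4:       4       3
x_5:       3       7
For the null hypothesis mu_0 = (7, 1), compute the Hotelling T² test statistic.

Step 1 — sample mean vector:
  mean(A) = (1 + 9 + 3 + 4 + 3) / 5 = 20/5 = 4
  mean(B) = (7 + 2 + 9 + 3 + 7) / 5 = 28/5 = 5.6
  x̄ = (4, 5.6),  deviation x̄ - mu_0 = (4, 5.6) - (7, 1) = (-3, 4.6).

Step 2 — sample covariance matrix, S[i,j] = (1/(n-1)) · Σ_k (x_{k,i} - mean_i) · (x_{k,j} - mean_j), divisor n-1 = 4:
  S[A,A] = ((-3)·(-3) + (5)·(5) + (-1)·(-1) + (0)·(0) + (-1)·(-1)) / 4 = 36/4 = 9
  S[A,B] = ((-3)·(1.4) + (5)·(-3.6) + (-1)·(3.4) + (0)·(-2.6) + (-1)·(1.4)) / 4 = -27/4 = -6.75
  S[B,B] = ((1.4)·(1.4) + (-3.6)·(-3.6) + (3.4)·(3.4) + (-2.6)·(-2.6) + (1.4)·(1.4)) / 4 = 35.2/4 = 8.8
  S = [[9, -6.75],
 [-6.75, 8.8]].

Step 3 — invert S. det(S) = 9·8.8 - (-6.75)² = 33.6375.
  S^{-1} = (1/det) · [[d, -b], [-b, a]] = [[0.2616, 0.2007],
 [0.2007, 0.2676]].

Step 4 — quadratic form (x̄ - mu_0)^T · S^{-1} · (x̄ - mu_0):
  S^{-1} · (x̄ - mu_0) = (0.1382, 0.6288),
  (x̄ - mu_0)^T · [...] = (-3)·(0.1382) + (4.6)·(0.6288) = 2.4776.

Step 5 — scale by n: T² = 5 · 2.4776 = 12.388.

T² ≈ 12.388


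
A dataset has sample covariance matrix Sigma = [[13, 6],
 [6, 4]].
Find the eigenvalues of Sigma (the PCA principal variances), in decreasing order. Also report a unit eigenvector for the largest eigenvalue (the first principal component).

Step 1 — characteristic polynomial of 2×2 Sigma:
  det(Sigma - λI) = λ² - trace · λ + det = 0.
  trace = 13 + 4 = 17, det = 13·4 - (6)² = 16.
Step 2 — discriminant:
  Δ = trace² - 4·det = 289 - 64 = 225.
Step 3 — eigenvalues:
  λ = (trace ± √Δ)/2 = (17 ± 15)/2,
  λ_1 = 16,  λ_2 = 1.

Step 4 — unit eigenvector for λ_1: solve (Sigma - λ_1 I)v = 0. First row:
  (13 - 16)·v_x + (6)·v_y = 0, i.e. (-3)·v_x + (6)·v_y = 0,
  so v ∝ (b, λ_1 - a) = (6, 3) = u.
  ||u|| = √((6)² + (3)²) = √(45) ≈ 6.7082,
  v_1 = u/||u|| ≈ (0.8944, 0.4472) (||v_1|| = 1).

λ_1 = 16,  λ_2 = 1;  v_1 ≈ (0.8944, 0.4472)


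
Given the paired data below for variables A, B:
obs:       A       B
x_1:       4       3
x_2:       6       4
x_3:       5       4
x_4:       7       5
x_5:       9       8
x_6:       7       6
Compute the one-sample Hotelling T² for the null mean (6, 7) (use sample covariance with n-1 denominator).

Step 1 — sample mean vector:
  mean(A) = (4 + 6 + 5 + 7 + 9 + 7) / 6 = 38/6 = 6.3333
  mean(B) = (3 + 4 + 4 + 5 + 8 + 6) / 6 = 30/6 = 5
  x̄ = (6.3333, 5),  deviation x̄ - mu_0 = (6.3333, 5) - (6, 7) = (0.3333, -2).

Step 2 — sample covariance matrix, S[i,j] = (1/(n-1)) · Σ_k (x_{k,i} - mean_i) · (x_{k,j} - mean_j), divisor n-1 = 5:
  S[A,A] = ((-2.3333)·(-2.3333) + (-0.3333)·(-0.3333) + (-1.3333)·(-1.3333) + (0.6667)·(0.6667) + (2.6667)·(2.6667) + (0.6667)·(0.6667)) / 5 = 15.3333/5 = 3.0667
  S[A,B] = ((-2.3333)·(-2) + (-0.3333)·(-1) + (-1.3333)·(-1) + (0.6667)·(0) + (2.6667)·(3) + (0.6667)·(1)) / 5 = 15/5 = 3
  S[B,B] = ((-2)·(-2) + (-1)·(-1) + (-1)·(-1) + (0)·(0) + (3)·(3) + (1)·(1)) / 5 = 16/5 = 3.2
  S = [[3.0667, 3],
 [3, 3.2]].

Step 3 — invert S. det(S) = 3.0667·3.2 - (3)² = 0.8133.
  S^{-1} = (1/det) · [[d, -b], [-b, a]] = [[3.9344, -3.6885],
 [-3.6885, 3.7705]].

Step 4 — quadratic form (x̄ - mu_0)^T · S^{-1} · (x̄ - mu_0):
  S^{-1} · (x̄ - mu_0) = (8.6885, -8.7705),
  (x̄ - mu_0)^T · [...] = (0.3333)·(8.6885) + (-2)·(-8.7705) = 20.4372.

Step 5 — scale by n: T² = 6 · 20.4372 = 122.623.

T² ≈ 122.623


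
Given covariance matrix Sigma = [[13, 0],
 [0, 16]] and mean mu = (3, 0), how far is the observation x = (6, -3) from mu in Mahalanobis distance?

Step 1 — centre the observation: (x - mu) = (3, -3).

Step 2 — invert Sigma. det(Sigma) = 13·16 - (0)² = 208.
  Sigma^{-1} = (1/det) · [[d, -b], [-b, a]] = [[0.0769, 0],
 [0, 0.0625]].

Step 3 — form the quadratic (x - mu)^T · Sigma^{-1} · (x - mu):
  Sigma^{-1} · (x - mu) = (0.2308, -0.1875).
  (x - mu)^T · [Sigma^{-1} · (x - mu)] = (3)·(0.2308) + (-3)·(-0.1875) = 1.2548.

Step 4 — take square root: d = √(1.2548) ≈ 1.1202.

d(x, mu) = √(1.2548) ≈ 1.1202


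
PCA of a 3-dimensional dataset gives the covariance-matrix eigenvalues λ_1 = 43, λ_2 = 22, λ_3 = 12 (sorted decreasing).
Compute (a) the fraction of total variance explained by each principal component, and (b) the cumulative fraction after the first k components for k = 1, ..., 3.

Step 1 — total variance = trace(Sigma) = Σ λ_i = 43 + 22 + 12 = 77.

Step 2 — fraction explained by component i = λ_i / Σ λ:
  PC1: 43/77 = 0.5584
  PC2: 22/77 = 0.2857
  PC3: 12/77 = 0.1558

Step 3 — cumulative fraction after k components = (λ_1 + ... + λ_k) / Σ λ:
  k = 1: 43/77 = 0.5584
  k = 2: (43 + 22)/77 = 65/77 = 0.8442
  k = 3: (43 + 22 + 12)/77 = 77/77 = 1

Summary (fraction, with percent):

explained: PC1 0.5584 (55.84%), PC2 0.2857 (28.57%), PC3 0.1558 (15.58%);  cumulative: 0.5584, 0.8442, 1


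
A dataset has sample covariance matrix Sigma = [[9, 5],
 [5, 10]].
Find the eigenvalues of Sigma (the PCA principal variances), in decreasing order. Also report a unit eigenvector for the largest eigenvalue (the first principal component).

Step 1 — characteristic polynomial of 2×2 Sigma:
  det(Sigma - λI) = λ² - trace · λ + det = 0.
  trace = 9 + 10 = 19, det = 9·10 - (5)² = 65.
Step 2 — discriminant:
  Δ = trace² - 4·det = 361 - 260 = 101.
Step 3 — eigenvalues:
  λ = (trace ± √Δ)/2 = (19 ± 10.0499)/2,
  λ_1 = 14.5249,  λ_2 = 4.4751.

Step 4 — unit eigenvector for λ_1: solve (Sigma - λ_1 I)v = 0. First row:
  (9 - 14.5249)·v_x + (5)·v_y = 0, i.e. (-5.5249)·v_x + (5)·v_y = 0,
  so v ∝ (b, λ_1 - a) = (5, 5.5249) = u.
  ||u|| = √((5)² + (5.5249)²) = √(55.5249) ≈ 7.4515,
  v_1 = u/||u|| ≈ (0.671, 0.7415) (||v_1|| = 1).

λ_1 = 14.5249,  λ_2 = 4.4751;  v_1 ≈ (0.671, 0.7415)


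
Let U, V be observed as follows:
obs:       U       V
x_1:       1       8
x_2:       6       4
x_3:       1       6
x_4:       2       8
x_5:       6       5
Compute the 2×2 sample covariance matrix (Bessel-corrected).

Step 1 — column means:
  mean(U) = (1 + 6 + 1 + 2 + 6) / 5 = 16/5 = 3.2
  mean(V) = (8 + 4 + 6 + 8 + 5) / 5 = 31/5 = 6.2

Step 2 — sample covariance S[i,j] = (1/(n-1)) · Σ_k (x_{k,i} - mean_i) · (x_{k,j} - mean_j), with n-1 = 4.
  S[U,U] = ((-2.2)·(-2.2) + (2.8)·(2.8) + (-2.2)·(-2.2) + (-1.2)·(-1.2) + (2.8)·(2.8)) / 4 = 26.8/4 = 6.7
  S[U,V] = ((-2.2)·(1.8) + (2.8)·(-2.2) + (-2.2)·(-0.2) + (-1.2)·(1.8) + (2.8)·(-1.2)) / 4 = -15.2/4 = -3.8
  S[V,V] = ((1.8)·(1.8) + (-2.2)·(-2.2) + (-0.2)·(-0.2) + (1.8)·(1.8) + (-1.2)·(-1.2)) / 4 = 12.8/4 = 3.2

S is symmetric (S[j,i] = S[i,j]). Assembling:

S = [[6.7, -3.8],
 [-3.8, 3.2]]


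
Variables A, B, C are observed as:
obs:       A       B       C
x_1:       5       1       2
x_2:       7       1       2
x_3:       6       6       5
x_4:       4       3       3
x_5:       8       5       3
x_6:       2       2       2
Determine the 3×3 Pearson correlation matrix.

Step 1 — column means:
  mean(A) = (5 + 7 + 6 + 4 + 8 + 2) / 6 = 32/6 = 5.3333
  mean(B) = (1 + 1 + 6 + 3 + 5 + 2) / 6 = 18/6 = 3
  mean(C) = (2 + 2 + 5 + 3 + 3 + 2) / 6 = 17/6 = 2.8333

Step 2 — sample variances and covariances s[i,j] = (1/(n-1)) · Σ_k (x_{k,i} - mean_i) · (x_{k,j} - mean_j), with n-1 = 5:
  s[A,A] = ((-0.3333)·(-0.3333) + (1.6667)·(1.6667) + (0.6667)·(0.6667) + (-1.3333)·(-1.3333) + (2.6667)·(2.6667) + (-3.3333)·(-3.3333)) / 5 = 23.3333/5 = 4.6667
  s[A,B] = ((-0.3333)·(-2) + (1.6667)·(-2) + (0.6667)·(3) + (-1.3333)·(0) + (2.6667)·(2) + (-3.3333)·(-1)) / 5 = 8/5 = 1.6
  s[A,C] = ((-0.3333)·(-0.8333) + (1.6667)·(-0.8333) + (0.6667)·(2.1667) + (-1.3333)·(0.1667) + (2.6667)·(0.1667) + (-3.3333)·(-0.8333)) / 5 = 3.3333/5 = 0.6667
  s[B,B] = ((-2)·(-2) + (-2)·(-2) + (3)·(3) + (0)·(0) + (2)·(2) + (-1)·(-1)) / 5 = 22/5 = 4.4
  s[B,C] = ((-2)·(-0.8333) + (-2)·(-0.8333) + (3)·(2.1667) + (0)·(0.1667) + (2)·(0.1667) + (-1)·(-0.8333)) / 5 = 11/5 = 2.2
  s[C,C] = ((-0.8333)·(-0.8333) + (-0.8333)·(-0.8333) + (2.1667)·(2.1667) + (0.1667)·(0.1667) + (0.1667)·(0.1667) + (-0.8333)·(-0.8333)) / 5 = 6.8333/5 = 1.3667
  Sample standard deviations s_i = √(s[i,i]):
  s(A) = √(4.6667) = 2.1602
  s(B) = √(4.4) = 2.0976
  s(C) = √(1.3667) = 1.169

Step 3 — r_{ij} = s_{ij} / (s_i · s_j):
  r[A,A] = 1 (diagonal).
  r[A,B] = 1.6 / (2.1602 · 2.0976) = 1.6 / 4.5314 = 0.3531
  r[A,C] = 0.6667 / (2.1602 · 1.169) = 0.6667 / 2.5254 = 0.264
  r[B,B] = 1 (diagonal).
  r[B,C] = 2.2 / (2.0976 · 1.169) = 2.2 / 2.4522 = 0.8971
  r[C,C] = 1 (diagonal).

R is symmetric with unit diagonal. Assembling:

R = [[1, 0.3531, 0.264],
 [0.3531, 1, 0.8971],
 [0.264, 0.8971, 1]]


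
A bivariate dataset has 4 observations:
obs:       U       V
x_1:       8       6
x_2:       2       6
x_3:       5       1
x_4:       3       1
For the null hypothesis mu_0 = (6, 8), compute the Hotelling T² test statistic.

Step 1 — sample mean vector:
  mean(U) = (8 + 2 + 5 + 3) / 4 = 18/4 = 4.5
  mean(V) = (6 + 6 + 1 + 1) / 4 = 14/4 = 3.5
  x̄ = (4.5, 3.5),  deviation x̄ - mu_0 = (4.5, 3.5) - (6, 8) = (-1.5, -4.5).

Step 2 — sample covariance matrix, S[i,j] = (1/(n-1)) · Σ_k (x_{k,i} - mean_i) · (x_{k,j} - mean_j), divisor n-1 = 3:
  S[U,U] = ((3.5)·(3.5) + (-2.5)·(-2.5) + (0.5)·(0.5) + (-1.5)·(-1.5)) / 3 = 21/3 = 7
  S[U,V] = ((3.5)·(2.5) + (-2.5)·(2.5) + (0.5)·(-2.5) + (-1.5)·(-2.5)) / 3 = 5/3 = 1.6667
  S[V,V] = ((2.5)·(2.5) + (2.5)·(2.5) + (-2.5)·(-2.5) + (-2.5)·(-2.5)) / 3 = 25/3 = 8.3333
  S = [[7, 1.6667],
 [1.6667, 8.3333]].

Step 3 — invert S. det(S) = 7·8.3333 - (1.6667)² = 55.5556.
  S^{-1} = (1/det) · [[d, -b], [-b, a]] = [[0.15, -0.03],
 [-0.03, 0.126]].

Step 4 — quadratic form (x̄ - mu_0)^T · S^{-1} · (x̄ - mu_0):
  S^{-1} · (x̄ - mu_0) = (-0.09, -0.522),
  (x̄ - mu_0)^T · [...] = (-1.5)·(-0.09) + (-4.5)·(-0.522) = 2.484.

Step 5 — scale by n: T² = 4 · 2.484 = 9.936.

T² ≈ 9.936


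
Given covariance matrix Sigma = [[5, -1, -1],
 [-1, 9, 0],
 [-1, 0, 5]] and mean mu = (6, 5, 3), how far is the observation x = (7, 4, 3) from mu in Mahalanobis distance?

Step 1 — centre the observation: (x - mu) = (1, -1, 0).

Step 2 — invert Sigma (cofactor / det for 3×3, or solve directly):
  Sigma^{-1} = [[0.2133, 0.0237, 0.0427],
 [0.0237, 0.1137, 0.0047],
 [0.0427, 0.0047, 0.2085]].

Step 3 — form the quadratic (x - mu)^T · Sigma^{-1} · (x - mu):
  Sigma^{-1} · (x - mu) = (0.1896, -0.09, 0.0379).
  (x - mu)^T · [Sigma^{-1} · (x - mu)] = (1)·(0.1896) + (-1)·(-0.09) + (0)·(0.0379) = 0.2796.

Step 4 — take square root: d = √(0.2796) ≈ 0.5288.

d(x, mu) = √(0.2796) ≈ 0.5288


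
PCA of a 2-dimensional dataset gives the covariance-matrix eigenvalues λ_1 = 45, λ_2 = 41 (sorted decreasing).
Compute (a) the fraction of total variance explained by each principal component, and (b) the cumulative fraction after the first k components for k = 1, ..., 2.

Step 1 — total variance = trace(Sigma) = Σ λ_i = 45 + 41 = 86.

Step 2 — fraction explained by component i = λ_i / Σ λ:
  PC1: 45/86 = 0.5233
  PC2: 41/86 = 0.4767

Step 3 — cumulative fraction after k components = (λ_1 + ... + λ_k) / Σ λ:
  k = 1: 45/86 = 0.5233
  k = 2: (45 + 41)/86 = 86/86 = 1

Summary (fraction, with percent):

explained: PC1 0.5233 (52.33%), PC2 0.4767 (47.67%);  cumulative: 0.5233, 1


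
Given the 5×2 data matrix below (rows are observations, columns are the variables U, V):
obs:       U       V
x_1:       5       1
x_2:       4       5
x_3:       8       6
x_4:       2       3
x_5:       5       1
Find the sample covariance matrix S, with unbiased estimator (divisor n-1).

Step 1 — column means:
  mean(U) = (5 + 4 + 8 + 2 + 5) / 5 = 24/5 = 4.8
  mean(V) = (1 + 5 + 6 + 3 + 1) / 5 = 16/5 = 3.2

Step 2 — sample covariance S[i,j] = (1/(n-1)) · Σ_k (x_{k,i} - mean_i) · (x_{k,j} - mean_j), with n-1 = 4.
  S[U,U] = ((0.2)·(0.2) + (-0.8)·(-0.8) + (3.2)·(3.2) + (-2.8)·(-2.8) + (0.2)·(0.2)) / 4 = 18.8/4 = 4.7
  S[U,V] = ((0.2)·(-2.2) + (-0.8)·(1.8) + (3.2)·(2.8) + (-2.8)·(-0.2) + (0.2)·(-2.2)) / 4 = 7.2/4 = 1.8
  S[V,V] = ((-2.2)·(-2.2) + (1.8)·(1.8) + (2.8)·(2.8) + (-0.2)·(-0.2) + (-2.2)·(-2.2)) / 4 = 20.8/4 = 5.2

S is symmetric (S[j,i] = S[i,j]). Assembling:

S = [[4.7, 1.8],
 [1.8, 5.2]]


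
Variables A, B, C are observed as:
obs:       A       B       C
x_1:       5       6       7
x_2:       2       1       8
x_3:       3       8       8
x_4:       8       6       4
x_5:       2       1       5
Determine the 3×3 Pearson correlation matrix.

Step 1 — column means:
  mean(A) = (5 + 2 + 3 + 8 + 2) / 5 = 20/5 = 4
  mean(B) = (6 + 1 + 8 + 6 + 1) / 5 = 22/5 = 4.4
  mean(C) = (7 + 8 + 8 + 4 + 5) / 5 = 32/5 = 6.4

Step 2 — sample variances and covariances s[i,j] = (1/(n-1)) · Σ_k (x_{k,i} - mean_i) · (x_{k,j} - mean_j), with n-1 = 4:
  s[A,A] = ((1)·(1) + (-2)·(-2) + (-1)·(-1) + (4)·(4) + (-2)·(-2)) / 4 = 26/4 = 6.5
  s[A,B] = ((1)·(1.6) + (-2)·(-3.4) + (-1)·(3.6) + (4)·(1.6) + (-2)·(-3.4)) / 4 = 18/4 = 4.5
  s[A,C] = ((1)·(0.6) + (-2)·(1.6) + (-1)·(1.6) + (4)·(-2.4) + (-2)·(-1.4)) / 4 = -11/4 = -2.75
  s[B,B] = ((1.6)·(1.6) + (-3.4)·(-3.4) + (3.6)·(3.6) + (1.6)·(1.6) + (-3.4)·(-3.4)) / 4 = 41.2/4 = 10.3
  s[B,C] = ((1.6)·(0.6) + (-3.4)·(1.6) + (3.6)·(1.6) + (1.6)·(-2.4) + (-3.4)·(-1.4)) / 4 = 2.2/4 = 0.55
  s[C,C] = ((0.6)·(0.6) + (1.6)·(1.6) + (1.6)·(1.6) + (-2.4)·(-2.4) + (-1.4)·(-1.4)) / 4 = 13.2/4 = 3.3
  Sample standard deviations s_i = √(s[i,i]):
  s(A) = √(6.5) = 2.5495
  s(B) = √(10.3) = 3.2094
  s(C) = √(3.3) = 1.8166

Step 3 — r_{ij} = s_{ij} / (s_i · s_j):
  r[A,A] = 1 (diagonal).
  r[A,B] = 4.5 / (2.5495 · 3.2094) = 4.5 / 8.1823 = 0.55
  r[A,C] = -2.75 / (2.5495 · 1.8166) = -2.75 / 4.6314 = -0.5938
  r[B,B] = 1 (diagonal).
  r[B,C] = 0.55 / (3.2094 · 1.8166) = 0.55 / 5.8301 = 0.0943
  r[C,C] = 1 (diagonal).

R is symmetric with unit diagonal. Assembling:

R = [[1, 0.55, -0.5938],
 [0.55, 1, 0.0943],
 [-0.5938, 0.0943, 1]]


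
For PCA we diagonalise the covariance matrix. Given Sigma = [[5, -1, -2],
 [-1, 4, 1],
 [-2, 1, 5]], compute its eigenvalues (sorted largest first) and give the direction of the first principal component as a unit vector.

Step 1 — characteristic polynomial p(λ) = det(λI - Sigma) = λ³ - tr·λ² + c_1·λ - det, where tr = trace, c_1 = sum of the principal 2×2 minors, det = det(Sigma):
  tr = 5 + 4 + 5 = 14,
  c_1 = (5·4 - (-1)²) + (5·5 - (-2)²) + (4·5 - (1)²) = 19 + 21 + 19 = 59,
  det = 5·(4·5 - (1)²) - (-1)·((-1)·5 - (1)·(-2)) + (-2)·((-1)·(1) - 4·(-2)) = 5·(19) - (-1)·(-3) + (-2)·(7) = 78.
  So p(λ) = λ³ - 14λ² + 59λ - 78.
Step 2 — look for an integer root (rational root theorem: any rational root is an integer divisor of 78). Testing λ = 3:
  p(3) = 27 - 126 + 177 - 78 = 0  ✓
  Dividing out (λ - 3): p(λ) = (λ - 3)(λ² - 11λ + 26).
Step 3 — remaining eigenvalues from the quadratic λ² - 11λ + 26 = 0:
  Δ = 11² - 4·26 = 121 - 104 = 17,  λ = (11 ± √17)/2 = (11 ± 4.1231)/2 ≈ 7.5616 or 3.4384.
  Sorted: λ_1 = 7.5616,  λ_2 = 3.4384,  λ_3 = 3  (check: sum = 14 = tr ✓).

Step 4 — unit eigenvector for λ_1 ≈ 7.5616: v spans the null space of (Sigma - λ_1 I), whose rows are
  r_1 = (-2.5616, -1, -2),  r_2 = (-1, -3.5616, 1),  r_3 = (-2, 1, -2.5616).
  v is orthogonal to every row, so take v ∝ r_1 × r_2 = ((-1)·(1) - (-2)·(-3.5616), (-2)·(-1) - (-2.5616)·(1), (-2.5616)·(-3.5616) - (-1)·(-1)) ≈ (-8.1231, 4.5616, 8.1231).
  Rescale (multiply by -1 so the first nonzero entry is positive): u = (8.1231, -4.5616, -8.1231).
  ||u|| = √((8.1231)² + (-4.5616)² + (-8.1231)²) = √(152.7775) ≈ 12.3603,  v_1 = u/||u|| ≈ (0.6572, -0.369, -0.6572) (||v_1|| = 1).

λ_1 = 7.5616,  λ_2 = 3.4384,  λ_3 = 3;  v_1 ≈ (0.6572, -0.369, -0.6572)


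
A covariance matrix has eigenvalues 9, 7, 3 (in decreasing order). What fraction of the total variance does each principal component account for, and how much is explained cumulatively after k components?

Step 1 — total variance = trace(Sigma) = Σ λ_i = 9 + 7 + 3 = 19.

Step 2 — fraction explained by component i = λ_i / Σ λ:
  PC1: 9/19 = 0.4737
  PC2: 7/19 = 0.3684
  PC3: 3/19 = 0.1579

Step 3 — cumulative fraction after k components = (λ_1 + ... + λ_k) / Σ λ:
  k = 1: 9/19 = 0.4737
  k = 2: (9 + 7)/19 = 16/19 = 0.8421
  k = 3: (9 + 7 + 3)/19 = 19/19 = 1

Summary (fraction, with percent):

explained: PC1 0.4737 (47.37%), PC2 0.3684 (36.84%), PC3 0.1579 (15.79%);  cumulative: 0.4737, 0.8421, 1


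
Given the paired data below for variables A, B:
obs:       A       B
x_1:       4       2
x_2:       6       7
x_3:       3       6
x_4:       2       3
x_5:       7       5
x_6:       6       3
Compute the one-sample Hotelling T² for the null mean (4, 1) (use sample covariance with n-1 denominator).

Step 1 — sample mean vector:
  mean(A) = (4 + 6 + 3 + 2 + 7 + 6) / 6 = 28/6 = 4.6667
  mean(B) = (2 + 7 + 6 + 3 + 5 + 3) / 6 = 26/6 = 4.3333
  x̄ = (4.6667, 4.3333),  deviation x̄ - mu_0 = (4.6667, 4.3333) - (4, 1) = (0.6667, 3.3333).

Step 2 — sample covariance matrix, S[i,j] = (1/(n-1)) · Σ_k (x_{k,i} - mean_i) · (x_{k,j} - mean_j), divisor n-1 = 5:
  S[A,A] = ((-0.6667)·(-0.6667) + (1.3333)·(1.3333) + (-1.6667)·(-1.6667) + (-2.6667)·(-2.6667) + (2.3333)·(2.3333) + (1.3333)·(1.3333)) / 5 = 19.3333/5 = 3.8667
  S[A,B] = ((-0.6667)·(-2.3333) + (1.3333)·(2.6667) + (-1.6667)·(1.6667) + (-2.6667)·(-1.3333) + (2.3333)·(0.6667) + (1.3333)·(-1.3333)) / 5 = 5.6667/5 = 1.1333
  S[B,B] = ((-2.3333)·(-2.3333) + (2.6667)·(2.6667) + (1.6667)·(1.6667) + (-1.3333)·(-1.3333) + (0.6667)·(0.6667) + (-1.3333)·(-1.3333)) / 5 = 19.3333/5 = 3.8667
  S = [[3.8667, 1.1333],
 [1.1333, 3.8667]].

Step 3 — invert S. det(S) = 3.8667·3.8667 - (1.1333)² = 13.6667.
  S^{-1} = (1/det) · [[d, -b], [-b, a]] = [[0.2829, -0.0829],
 [-0.0829, 0.2829]].

Step 4 — quadratic form (x̄ - mu_0)^T · S^{-1} · (x̄ - mu_0):
  S^{-1} · (x̄ - mu_0) = (-0.0878, 0.8878),
  (x̄ - mu_0)^T · [...] = (0.6667)·(-0.0878) + (3.3333)·(0.8878) = 2.9008.

Step 5 — scale by n: T² = 6 · 2.9008 = 17.4049.

T² ≈ 17.4049


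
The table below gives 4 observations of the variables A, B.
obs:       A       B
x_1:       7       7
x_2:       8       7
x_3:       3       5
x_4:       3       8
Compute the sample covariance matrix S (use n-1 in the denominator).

Step 1 — column means:
  mean(A) = (7 + 8 + 3 + 3) / 4 = 21/4 = 5.25
  mean(B) = (7 + 7 + 5 + 8) / 4 = 27/4 = 6.75

Step 2 — sample covariance S[i,j] = (1/(n-1)) · Σ_k (x_{k,i} - mean_i) · (x_{k,j} - mean_j), with n-1 = 3.
  S[A,A] = ((1.75)·(1.75) + (2.75)·(2.75) + (-2.25)·(-2.25) + (-2.25)·(-2.25)) / 3 = 20.75/3 = 6.9167
  S[A,B] = ((1.75)·(0.25) + (2.75)·(0.25) + (-2.25)·(-1.75) + (-2.25)·(1.25)) / 3 = 2.25/3 = 0.75
  S[B,B] = ((0.25)·(0.25) + (0.25)·(0.25) + (-1.75)·(-1.75) + (1.25)·(1.25)) / 3 = 4.75/3 = 1.5833

S is symmetric (S[j,i] = S[i,j]). Assembling:

S = [[6.9167, 0.75],
 [0.75, 1.5833]]


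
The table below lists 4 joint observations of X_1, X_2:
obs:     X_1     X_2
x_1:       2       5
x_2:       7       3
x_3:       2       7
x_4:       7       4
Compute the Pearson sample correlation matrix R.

Step 1 — column means:
  mean(X_1) = (2 + 7 + 2 + 7) / 4 = 18/4 = 4.5
  mean(X_2) = (5 + 3 + 7 + 4) / 4 = 19/4 = 4.75

Step 2 — sample variances and covariances s[i,j] = (1/(n-1)) · Σ_k (x_{k,i} - mean_i) · (x_{k,j} - mean_j), with n-1 = 3:
  s[X_1,X_1] = ((-2.5)·(-2.5) + (2.5)·(2.5) + (-2.5)·(-2.5) + (2.5)·(2.5)) / 3 = 25/3 = 8.3333
  s[X_1,X_2] = ((-2.5)·(0.25) + (2.5)·(-1.75) + (-2.5)·(2.25) + (2.5)·(-0.75)) / 3 = -12.5/3 = -4.1667
  s[X_2,X_2] = ((0.25)·(0.25) + (-1.75)·(-1.75) + (2.25)·(2.25) + (-0.75)·(-0.75)) / 3 = 8.75/3 = 2.9167
  Sample standard deviations s_i = √(s[i,i]):
  s(X_1) = √(8.3333) = 2.8868
  s(X_2) = √(2.9167) = 1.7078

Step 3 — r_{ij} = s_{ij} / (s_i · s_j):
  r[X_1,X_1] = 1 (diagonal).
  r[X_1,X_2] = -4.1667 / (2.8868 · 1.7078) = -4.1667 / 4.9301 = -0.8452
  r[X_2,X_2] = 1 (diagonal).

R is symmetric with unit diagonal. Assembling:

R = [[1, -0.8452],
 [-0.8452, 1]]


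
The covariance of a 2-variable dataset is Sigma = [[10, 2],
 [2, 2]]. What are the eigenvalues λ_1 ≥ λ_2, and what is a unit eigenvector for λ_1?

Step 1 — characteristic polynomial of 2×2 Sigma:
  det(Sigma - λI) = λ² - trace · λ + det = 0.
  trace = 10 + 2 = 12, det = 10·2 - (2)² = 16.
Step 2 — discriminant:
  Δ = trace² - 4·det = 144 - 64 = 80.
Step 3 — eigenvalues:
  λ = (trace ± √Δ)/2 = (12 ± 8.9443)/2,
  λ_1 = 10.4721,  λ_2 = 1.5279.

Step 4 — unit eigenvector for λ_1: solve (Sigma - λ_1 I)v = 0. First row:
  (10 - 10.4721)·v_x + (2)·v_y = 0, i.e. (-0.4721)·v_x + (2)·v_y = 0,
  so v ∝ (b, λ_1 - a) = (2, 0.4721) = u.
  ||u|| = √((2)² + (0.4721)²) = √(4.2229) ≈ 2.055,
  v_1 = u/||u|| ≈ (0.9732, 0.2298) (||v_1|| = 1).

λ_1 = 10.4721,  λ_2 = 1.5279;  v_1 ≈ (0.9732, 0.2298)


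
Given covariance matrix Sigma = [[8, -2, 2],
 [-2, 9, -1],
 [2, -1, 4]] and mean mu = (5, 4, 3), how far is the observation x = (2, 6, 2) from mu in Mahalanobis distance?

Step 1 — centre the observation: (x - mu) = (-3, 2, -1).

Step 2 — invert Sigma (cofactor / det for 3×3, or solve directly):
  Sigma^{-1} = [[0.1483, 0.0254, -0.0678],
 [0.0254, 0.1186, 0.0169],
 [-0.0678, 0.0169, 0.2881]].

Step 3 — form the quadratic (x - mu)^T · Sigma^{-1} · (x - mu):
  Sigma^{-1} · (x - mu) = (-0.3263, 0.1441, -0.0508).
  (x - mu)^T · [Sigma^{-1} · (x - mu)] = (-3)·(-0.3263) + (2)·(0.1441) + (-1)·(-0.0508) = 1.3178.

Step 4 — take square root: d = √(1.3178) ≈ 1.148.

d(x, mu) = √(1.3178) ≈ 1.148


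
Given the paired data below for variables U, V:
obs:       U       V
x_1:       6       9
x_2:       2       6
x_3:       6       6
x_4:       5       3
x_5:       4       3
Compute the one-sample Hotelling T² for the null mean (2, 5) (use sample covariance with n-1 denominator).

Step 1 — sample mean vector:
  mean(U) = (6 + 2 + 6 + 5 + 4) / 5 = 23/5 = 4.6
  mean(V) = (9 + 6 + 6 + 3 + 3) / 5 = 27/5 = 5.4
  x̄ = (4.6, 5.4),  deviation x̄ - mu_0 = (4.6, 5.4) - (2, 5) = (2.6, 0.4).

Step 2 — sample covariance matrix, S[i,j] = (1/(n-1)) · Σ_k (x_{k,i} - mean_i) · (x_{k,j} - mean_j), divisor n-1 = 4:
  S[U,U] = ((1.4)·(1.4) + (-2.6)·(-2.6) + (1.4)·(1.4) + (0.4)·(0.4) + (-0.6)·(-0.6)) / 4 = 11.2/4 = 2.8
  S[U,V] = ((1.4)·(3.6) + (-2.6)·(0.6) + (1.4)·(0.6) + (0.4)·(-2.4) + (-0.6)·(-2.4)) / 4 = 4.8/4 = 1.2
  S[V,V] = ((3.6)·(3.6) + (0.6)·(0.6) + (0.6)·(0.6) + (-2.4)·(-2.4) + (-2.4)·(-2.4)) / 4 = 25.2/4 = 6.3
  S = [[2.8, 1.2],
 [1.2, 6.3]].

Step 3 — invert S. det(S) = 2.8·6.3 - (1.2)² = 16.2.
  S^{-1} = (1/det) · [[d, -b], [-b, a]] = [[0.3889, -0.0741],
 [-0.0741, 0.1728]].

Step 4 — quadratic form (x̄ - mu_0)^T · S^{-1} · (x̄ - mu_0):
  S^{-1} · (x̄ - mu_0) = (0.9815, -0.1235),
  (x̄ - mu_0)^T · [...] = (2.6)·(0.9815) + (0.4)·(-0.1235) = 2.5025.

Step 5 — scale by n: T² = 5 · 2.5025 = 12.5123.

T² ≈ 12.5123
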